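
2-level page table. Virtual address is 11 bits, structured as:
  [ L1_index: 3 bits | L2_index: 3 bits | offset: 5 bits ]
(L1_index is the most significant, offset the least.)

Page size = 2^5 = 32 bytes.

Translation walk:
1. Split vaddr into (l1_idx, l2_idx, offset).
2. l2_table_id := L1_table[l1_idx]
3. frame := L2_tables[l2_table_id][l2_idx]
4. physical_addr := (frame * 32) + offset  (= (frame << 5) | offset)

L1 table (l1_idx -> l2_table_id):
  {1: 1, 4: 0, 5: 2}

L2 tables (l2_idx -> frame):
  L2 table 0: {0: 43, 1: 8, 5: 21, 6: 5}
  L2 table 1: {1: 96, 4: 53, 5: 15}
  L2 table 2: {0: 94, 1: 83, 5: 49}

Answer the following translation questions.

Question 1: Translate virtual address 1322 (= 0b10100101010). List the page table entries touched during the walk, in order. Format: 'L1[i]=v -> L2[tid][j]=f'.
Answer: L1[5]=2 -> L2[2][1]=83

Derivation:
vaddr = 1322 = 0b10100101010
Split: l1_idx=5, l2_idx=1, offset=10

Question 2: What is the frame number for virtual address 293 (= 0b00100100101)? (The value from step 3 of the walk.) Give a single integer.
Answer: 96

Derivation:
vaddr = 293: l1_idx=1, l2_idx=1
L1[1] = 1; L2[1][1] = 96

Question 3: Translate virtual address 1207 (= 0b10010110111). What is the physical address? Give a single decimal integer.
Answer: 695

Derivation:
vaddr = 1207 = 0b10010110111
Split: l1_idx=4, l2_idx=5, offset=23
L1[4] = 0
L2[0][5] = 21
paddr = 21 * 32 + 23 = 695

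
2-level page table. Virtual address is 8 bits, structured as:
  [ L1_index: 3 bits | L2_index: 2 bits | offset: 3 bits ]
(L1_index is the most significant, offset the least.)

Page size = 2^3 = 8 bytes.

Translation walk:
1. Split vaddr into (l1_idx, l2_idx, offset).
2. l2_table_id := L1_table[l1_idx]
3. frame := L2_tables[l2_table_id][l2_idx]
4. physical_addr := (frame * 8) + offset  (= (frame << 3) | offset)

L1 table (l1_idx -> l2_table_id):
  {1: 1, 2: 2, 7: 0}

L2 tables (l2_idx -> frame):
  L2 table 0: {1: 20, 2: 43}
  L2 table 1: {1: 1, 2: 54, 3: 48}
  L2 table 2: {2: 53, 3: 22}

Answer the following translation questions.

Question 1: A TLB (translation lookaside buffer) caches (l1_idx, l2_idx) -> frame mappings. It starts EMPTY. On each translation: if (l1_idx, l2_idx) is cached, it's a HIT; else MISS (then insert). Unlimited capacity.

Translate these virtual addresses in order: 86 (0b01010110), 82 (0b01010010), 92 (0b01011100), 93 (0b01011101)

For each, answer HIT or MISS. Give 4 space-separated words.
vaddr=86: (2,2) not in TLB -> MISS, insert
vaddr=82: (2,2) in TLB -> HIT
vaddr=92: (2,3) not in TLB -> MISS, insert
vaddr=93: (2,3) in TLB -> HIT

Answer: MISS HIT MISS HIT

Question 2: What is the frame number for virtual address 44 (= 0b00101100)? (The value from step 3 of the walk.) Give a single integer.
vaddr = 44: l1_idx=1, l2_idx=1
L1[1] = 1; L2[1][1] = 1

Answer: 1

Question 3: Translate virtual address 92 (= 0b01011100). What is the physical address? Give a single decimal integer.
vaddr = 92 = 0b01011100
Split: l1_idx=2, l2_idx=3, offset=4
L1[2] = 2
L2[2][3] = 22
paddr = 22 * 8 + 4 = 180

Answer: 180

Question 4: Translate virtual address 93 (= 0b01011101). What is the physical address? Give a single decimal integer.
vaddr = 93 = 0b01011101
Split: l1_idx=2, l2_idx=3, offset=5
L1[2] = 2
L2[2][3] = 22
paddr = 22 * 8 + 5 = 181

Answer: 181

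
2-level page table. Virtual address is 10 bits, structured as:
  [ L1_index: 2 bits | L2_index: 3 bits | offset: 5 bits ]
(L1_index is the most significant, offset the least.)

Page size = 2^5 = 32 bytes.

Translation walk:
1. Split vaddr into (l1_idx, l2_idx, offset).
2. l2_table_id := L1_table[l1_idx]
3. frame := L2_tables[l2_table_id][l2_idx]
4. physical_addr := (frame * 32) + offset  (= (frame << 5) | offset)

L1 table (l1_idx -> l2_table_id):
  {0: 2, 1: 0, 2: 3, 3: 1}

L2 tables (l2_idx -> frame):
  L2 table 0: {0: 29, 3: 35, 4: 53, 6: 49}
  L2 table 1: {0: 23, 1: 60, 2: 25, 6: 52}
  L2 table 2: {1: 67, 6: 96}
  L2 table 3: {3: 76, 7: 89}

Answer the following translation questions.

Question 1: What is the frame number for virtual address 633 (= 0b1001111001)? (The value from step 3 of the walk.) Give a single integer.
vaddr = 633: l1_idx=2, l2_idx=3
L1[2] = 3; L2[3][3] = 76

Answer: 76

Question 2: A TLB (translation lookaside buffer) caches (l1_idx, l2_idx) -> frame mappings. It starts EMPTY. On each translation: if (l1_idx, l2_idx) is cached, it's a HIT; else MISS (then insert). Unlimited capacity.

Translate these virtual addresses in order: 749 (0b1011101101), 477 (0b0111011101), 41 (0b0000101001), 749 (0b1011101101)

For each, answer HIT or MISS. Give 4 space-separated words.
vaddr=749: (2,7) not in TLB -> MISS, insert
vaddr=477: (1,6) not in TLB -> MISS, insert
vaddr=41: (0,1) not in TLB -> MISS, insert
vaddr=749: (2,7) in TLB -> HIT

Answer: MISS MISS MISS HIT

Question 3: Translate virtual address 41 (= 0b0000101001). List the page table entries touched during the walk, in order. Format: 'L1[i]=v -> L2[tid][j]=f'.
vaddr = 41 = 0b0000101001
Split: l1_idx=0, l2_idx=1, offset=9

Answer: L1[0]=2 -> L2[2][1]=67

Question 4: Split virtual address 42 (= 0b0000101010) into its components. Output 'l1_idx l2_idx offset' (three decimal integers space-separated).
Answer: 0 1 10

Derivation:
vaddr = 42 = 0b0000101010
  top 2 bits -> l1_idx = 0
  next 3 bits -> l2_idx = 1
  bottom 5 bits -> offset = 10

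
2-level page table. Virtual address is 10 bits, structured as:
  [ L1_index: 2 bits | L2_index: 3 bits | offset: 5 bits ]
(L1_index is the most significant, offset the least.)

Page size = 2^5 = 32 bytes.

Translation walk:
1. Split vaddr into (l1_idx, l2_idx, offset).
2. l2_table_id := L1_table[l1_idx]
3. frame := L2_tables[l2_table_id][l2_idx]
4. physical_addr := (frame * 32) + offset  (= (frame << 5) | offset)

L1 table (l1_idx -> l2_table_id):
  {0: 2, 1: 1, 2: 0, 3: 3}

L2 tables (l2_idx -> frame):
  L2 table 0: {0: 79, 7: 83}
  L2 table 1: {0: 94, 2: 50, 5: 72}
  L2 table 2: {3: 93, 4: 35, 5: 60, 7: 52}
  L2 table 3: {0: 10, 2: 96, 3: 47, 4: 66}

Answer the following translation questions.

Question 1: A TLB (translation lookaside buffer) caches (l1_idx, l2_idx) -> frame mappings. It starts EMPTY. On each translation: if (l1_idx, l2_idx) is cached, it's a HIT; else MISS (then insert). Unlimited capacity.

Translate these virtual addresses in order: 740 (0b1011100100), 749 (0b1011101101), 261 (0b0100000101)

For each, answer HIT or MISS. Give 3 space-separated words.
vaddr=740: (2,7) not in TLB -> MISS, insert
vaddr=749: (2,7) in TLB -> HIT
vaddr=261: (1,0) not in TLB -> MISS, insert

Answer: MISS HIT MISS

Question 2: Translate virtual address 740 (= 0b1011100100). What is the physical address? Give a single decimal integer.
Answer: 2660

Derivation:
vaddr = 740 = 0b1011100100
Split: l1_idx=2, l2_idx=7, offset=4
L1[2] = 0
L2[0][7] = 83
paddr = 83 * 32 + 4 = 2660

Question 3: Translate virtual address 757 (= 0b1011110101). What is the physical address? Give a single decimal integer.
vaddr = 757 = 0b1011110101
Split: l1_idx=2, l2_idx=7, offset=21
L1[2] = 0
L2[0][7] = 83
paddr = 83 * 32 + 21 = 2677

Answer: 2677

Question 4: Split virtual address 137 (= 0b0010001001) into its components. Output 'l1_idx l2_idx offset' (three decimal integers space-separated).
Answer: 0 4 9

Derivation:
vaddr = 137 = 0b0010001001
  top 2 bits -> l1_idx = 0
  next 3 bits -> l2_idx = 4
  bottom 5 bits -> offset = 9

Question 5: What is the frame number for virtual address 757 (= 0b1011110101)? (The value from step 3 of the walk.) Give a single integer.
vaddr = 757: l1_idx=2, l2_idx=7
L1[2] = 0; L2[0][7] = 83

Answer: 83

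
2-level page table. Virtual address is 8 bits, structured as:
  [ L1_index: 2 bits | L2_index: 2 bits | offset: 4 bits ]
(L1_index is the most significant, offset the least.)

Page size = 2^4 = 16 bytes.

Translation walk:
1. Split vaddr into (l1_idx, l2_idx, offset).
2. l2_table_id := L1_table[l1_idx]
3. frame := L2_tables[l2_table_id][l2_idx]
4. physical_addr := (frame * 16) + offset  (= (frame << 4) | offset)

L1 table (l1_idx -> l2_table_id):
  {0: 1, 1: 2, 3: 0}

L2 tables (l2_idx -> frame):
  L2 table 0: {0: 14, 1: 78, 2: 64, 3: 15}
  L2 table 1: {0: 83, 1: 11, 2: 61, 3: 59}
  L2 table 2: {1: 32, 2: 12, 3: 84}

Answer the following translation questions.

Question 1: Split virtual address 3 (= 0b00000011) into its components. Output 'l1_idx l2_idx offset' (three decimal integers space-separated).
vaddr = 3 = 0b00000011
  top 2 bits -> l1_idx = 0
  next 2 bits -> l2_idx = 0
  bottom 4 bits -> offset = 3

Answer: 0 0 3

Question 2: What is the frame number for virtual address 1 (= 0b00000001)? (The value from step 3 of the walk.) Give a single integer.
vaddr = 1: l1_idx=0, l2_idx=0
L1[0] = 1; L2[1][0] = 83

Answer: 83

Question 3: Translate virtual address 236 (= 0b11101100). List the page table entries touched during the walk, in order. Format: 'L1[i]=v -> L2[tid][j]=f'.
vaddr = 236 = 0b11101100
Split: l1_idx=3, l2_idx=2, offset=12

Answer: L1[3]=0 -> L2[0][2]=64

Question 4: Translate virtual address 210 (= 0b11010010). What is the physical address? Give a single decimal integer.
Answer: 1250

Derivation:
vaddr = 210 = 0b11010010
Split: l1_idx=3, l2_idx=1, offset=2
L1[3] = 0
L2[0][1] = 78
paddr = 78 * 16 + 2 = 1250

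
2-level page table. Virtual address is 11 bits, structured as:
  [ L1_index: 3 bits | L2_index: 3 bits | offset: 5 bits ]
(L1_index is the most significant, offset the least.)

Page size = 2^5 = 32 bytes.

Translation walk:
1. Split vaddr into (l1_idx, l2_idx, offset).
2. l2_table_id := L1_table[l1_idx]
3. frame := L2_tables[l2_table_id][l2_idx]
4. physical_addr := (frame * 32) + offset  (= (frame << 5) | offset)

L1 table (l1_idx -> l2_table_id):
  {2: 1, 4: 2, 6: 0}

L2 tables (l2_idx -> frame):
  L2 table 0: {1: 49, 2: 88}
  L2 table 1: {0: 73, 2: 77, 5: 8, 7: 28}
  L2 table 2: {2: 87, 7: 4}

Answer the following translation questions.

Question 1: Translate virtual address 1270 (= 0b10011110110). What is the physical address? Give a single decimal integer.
vaddr = 1270 = 0b10011110110
Split: l1_idx=4, l2_idx=7, offset=22
L1[4] = 2
L2[2][7] = 4
paddr = 4 * 32 + 22 = 150

Answer: 150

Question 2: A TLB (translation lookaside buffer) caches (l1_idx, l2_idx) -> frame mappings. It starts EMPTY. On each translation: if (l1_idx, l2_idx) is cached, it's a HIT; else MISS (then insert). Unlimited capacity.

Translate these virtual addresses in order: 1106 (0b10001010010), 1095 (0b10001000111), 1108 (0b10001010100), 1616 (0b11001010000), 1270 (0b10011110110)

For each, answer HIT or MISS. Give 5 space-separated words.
vaddr=1106: (4,2) not in TLB -> MISS, insert
vaddr=1095: (4,2) in TLB -> HIT
vaddr=1108: (4,2) in TLB -> HIT
vaddr=1616: (6,2) not in TLB -> MISS, insert
vaddr=1270: (4,7) not in TLB -> MISS, insert

Answer: MISS HIT HIT MISS MISS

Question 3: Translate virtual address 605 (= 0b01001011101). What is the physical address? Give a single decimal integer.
vaddr = 605 = 0b01001011101
Split: l1_idx=2, l2_idx=2, offset=29
L1[2] = 1
L2[1][2] = 77
paddr = 77 * 32 + 29 = 2493

Answer: 2493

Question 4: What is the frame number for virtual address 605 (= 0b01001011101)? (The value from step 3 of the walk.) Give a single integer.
Answer: 77

Derivation:
vaddr = 605: l1_idx=2, l2_idx=2
L1[2] = 1; L2[1][2] = 77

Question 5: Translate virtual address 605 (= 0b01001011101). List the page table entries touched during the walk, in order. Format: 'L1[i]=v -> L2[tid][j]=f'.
Answer: L1[2]=1 -> L2[1][2]=77

Derivation:
vaddr = 605 = 0b01001011101
Split: l1_idx=2, l2_idx=2, offset=29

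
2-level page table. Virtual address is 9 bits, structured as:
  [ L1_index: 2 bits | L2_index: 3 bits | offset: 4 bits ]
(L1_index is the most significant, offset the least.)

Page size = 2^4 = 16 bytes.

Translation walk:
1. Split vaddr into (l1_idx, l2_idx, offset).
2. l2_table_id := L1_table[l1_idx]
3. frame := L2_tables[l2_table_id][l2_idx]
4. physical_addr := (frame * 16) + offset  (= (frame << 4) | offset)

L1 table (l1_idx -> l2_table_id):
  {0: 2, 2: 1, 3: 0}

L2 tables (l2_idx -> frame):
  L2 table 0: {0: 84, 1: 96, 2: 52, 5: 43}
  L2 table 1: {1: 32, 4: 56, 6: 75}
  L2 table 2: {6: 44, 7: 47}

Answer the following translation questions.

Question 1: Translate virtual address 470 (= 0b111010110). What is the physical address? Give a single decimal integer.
Answer: 694

Derivation:
vaddr = 470 = 0b111010110
Split: l1_idx=3, l2_idx=5, offset=6
L1[3] = 0
L2[0][5] = 43
paddr = 43 * 16 + 6 = 694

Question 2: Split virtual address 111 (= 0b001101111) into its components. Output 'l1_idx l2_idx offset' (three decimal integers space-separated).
vaddr = 111 = 0b001101111
  top 2 bits -> l1_idx = 0
  next 3 bits -> l2_idx = 6
  bottom 4 bits -> offset = 15

Answer: 0 6 15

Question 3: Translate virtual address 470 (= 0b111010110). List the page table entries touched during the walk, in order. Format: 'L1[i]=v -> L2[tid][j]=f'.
vaddr = 470 = 0b111010110
Split: l1_idx=3, l2_idx=5, offset=6

Answer: L1[3]=0 -> L2[0][5]=43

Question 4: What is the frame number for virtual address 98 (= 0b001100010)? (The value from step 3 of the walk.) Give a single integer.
Answer: 44

Derivation:
vaddr = 98: l1_idx=0, l2_idx=6
L1[0] = 2; L2[2][6] = 44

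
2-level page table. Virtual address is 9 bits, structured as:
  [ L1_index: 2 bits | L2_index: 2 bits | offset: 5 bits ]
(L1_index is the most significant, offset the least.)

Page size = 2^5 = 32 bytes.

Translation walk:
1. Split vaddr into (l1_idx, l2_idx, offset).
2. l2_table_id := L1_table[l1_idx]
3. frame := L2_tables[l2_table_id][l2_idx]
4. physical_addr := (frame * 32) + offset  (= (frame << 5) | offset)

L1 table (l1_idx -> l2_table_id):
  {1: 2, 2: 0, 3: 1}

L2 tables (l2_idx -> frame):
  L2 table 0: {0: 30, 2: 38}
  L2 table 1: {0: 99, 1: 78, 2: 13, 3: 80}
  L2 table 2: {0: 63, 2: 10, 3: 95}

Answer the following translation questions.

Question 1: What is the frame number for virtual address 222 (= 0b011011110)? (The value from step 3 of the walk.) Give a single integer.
Answer: 10

Derivation:
vaddr = 222: l1_idx=1, l2_idx=2
L1[1] = 2; L2[2][2] = 10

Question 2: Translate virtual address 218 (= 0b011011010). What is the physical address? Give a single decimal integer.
vaddr = 218 = 0b011011010
Split: l1_idx=1, l2_idx=2, offset=26
L1[1] = 2
L2[2][2] = 10
paddr = 10 * 32 + 26 = 346

Answer: 346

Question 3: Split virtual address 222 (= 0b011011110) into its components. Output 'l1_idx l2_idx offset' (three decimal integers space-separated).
vaddr = 222 = 0b011011110
  top 2 bits -> l1_idx = 1
  next 2 bits -> l2_idx = 2
  bottom 5 bits -> offset = 30

Answer: 1 2 30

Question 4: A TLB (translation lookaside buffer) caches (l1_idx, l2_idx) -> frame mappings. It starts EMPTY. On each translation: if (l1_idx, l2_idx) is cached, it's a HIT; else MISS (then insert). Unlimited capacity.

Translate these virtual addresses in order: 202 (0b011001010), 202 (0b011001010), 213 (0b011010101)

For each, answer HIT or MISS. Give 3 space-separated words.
vaddr=202: (1,2) not in TLB -> MISS, insert
vaddr=202: (1,2) in TLB -> HIT
vaddr=213: (1,2) in TLB -> HIT

Answer: MISS HIT HIT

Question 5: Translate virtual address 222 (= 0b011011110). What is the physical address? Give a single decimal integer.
vaddr = 222 = 0b011011110
Split: l1_idx=1, l2_idx=2, offset=30
L1[1] = 2
L2[2][2] = 10
paddr = 10 * 32 + 30 = 350

Answer: 350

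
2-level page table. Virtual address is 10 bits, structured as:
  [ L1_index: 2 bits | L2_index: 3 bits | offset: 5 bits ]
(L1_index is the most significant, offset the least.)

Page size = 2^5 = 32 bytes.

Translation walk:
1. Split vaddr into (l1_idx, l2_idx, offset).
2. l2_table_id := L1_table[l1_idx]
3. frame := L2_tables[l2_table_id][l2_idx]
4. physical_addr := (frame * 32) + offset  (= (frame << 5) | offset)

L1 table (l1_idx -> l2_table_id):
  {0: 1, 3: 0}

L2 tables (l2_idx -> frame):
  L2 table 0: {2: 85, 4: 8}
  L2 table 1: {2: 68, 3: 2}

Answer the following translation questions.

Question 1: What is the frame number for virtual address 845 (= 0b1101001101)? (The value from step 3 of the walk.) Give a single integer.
vaddr = 845: l1_idx=3, l2_idx=2
L1[3] = 0; L2[0][2] = 85

Answer: 85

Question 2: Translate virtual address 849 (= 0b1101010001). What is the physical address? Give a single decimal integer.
Answer: 2737

Derivation:
vaddr = 849 = 0b1101010001
Split: l1_idx=3, l2_idx=2, offset=17
L1[3] = 0
L2[0][2] = 85
paddr = 85 * 32 + 17 = 2737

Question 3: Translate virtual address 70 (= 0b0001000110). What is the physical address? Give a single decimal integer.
Answer: 2182

Derivation:
vaddr = 70 = 0b0001000110
Split: l1_idx=0, l2_idx=2, offset=6
L1[0] = 1
L2[1][2] = 68
paddr = 68 * 32 + 6 = 2182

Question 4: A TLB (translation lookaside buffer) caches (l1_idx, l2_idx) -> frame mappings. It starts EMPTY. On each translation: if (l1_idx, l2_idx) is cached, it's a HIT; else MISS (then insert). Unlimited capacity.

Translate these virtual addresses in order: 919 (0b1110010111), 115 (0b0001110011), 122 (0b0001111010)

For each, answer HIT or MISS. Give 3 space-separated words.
vaddr=919: (3,4) not in TLB -> MISS, insert
vaddr=115: (0,3) not in TLB -> MISS, insert
vaddr=122: (0,3) in TLB -> HIT

Answer: MISS MISS HIT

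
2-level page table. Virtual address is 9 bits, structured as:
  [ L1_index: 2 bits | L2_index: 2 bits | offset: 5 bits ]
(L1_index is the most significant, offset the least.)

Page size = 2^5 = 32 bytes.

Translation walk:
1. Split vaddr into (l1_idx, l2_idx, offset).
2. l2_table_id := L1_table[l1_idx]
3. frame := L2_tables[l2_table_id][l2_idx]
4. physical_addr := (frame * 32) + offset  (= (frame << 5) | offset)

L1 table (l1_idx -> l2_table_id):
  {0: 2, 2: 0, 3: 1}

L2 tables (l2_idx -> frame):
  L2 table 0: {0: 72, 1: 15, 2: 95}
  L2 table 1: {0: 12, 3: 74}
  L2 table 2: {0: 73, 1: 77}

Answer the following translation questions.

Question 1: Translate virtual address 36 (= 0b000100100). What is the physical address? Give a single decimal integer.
Answer: 2468

Derivation:
vaddr = 36 = 0b000100100
Split: l1_idx=0, l2_idx=1, offset=4
L1[0] = 2
L2[2][1] = 77
paddr = 77 * 32 + 4 = 2468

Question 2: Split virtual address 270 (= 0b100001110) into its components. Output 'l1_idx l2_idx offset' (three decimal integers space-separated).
vaddr = 270 = 0b100001110
  top 2 bits -> l1_idx = 2
  next 2 bits -> l2_idx = 0
  bottom 5 bits -> offset = 14

Answer: 2 0 14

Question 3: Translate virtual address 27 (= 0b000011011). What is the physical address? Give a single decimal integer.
vaddr = 27 = 0b000011011
Split: l1_idx=0, l2_idx=0, offset=27
L1[0] = 2
L2[2][0] = 73
paddr = 73 * 32 + 27 = 2363

Answer: 2363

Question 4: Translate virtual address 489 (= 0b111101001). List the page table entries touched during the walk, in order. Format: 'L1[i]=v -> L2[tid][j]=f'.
Answer: L1[3]=1 -> L2[1][3]=74

Derivation:
vaddr = 489 = 0b111101001
Split: l1_idx=3, l2_idx=3, offset=9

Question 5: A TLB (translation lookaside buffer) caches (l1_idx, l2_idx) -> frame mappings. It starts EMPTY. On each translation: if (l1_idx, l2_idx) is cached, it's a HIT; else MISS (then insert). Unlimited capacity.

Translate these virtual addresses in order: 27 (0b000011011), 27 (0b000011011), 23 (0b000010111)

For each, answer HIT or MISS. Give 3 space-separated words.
Answer: MISS HIT HIT

Derivation:
vaddr=27: (0,0) not in TLB -> MISS, insert
vaddr=27: (0,0) in TLB -> HIT
vaddr=23: (0,0) in TLB -> HIT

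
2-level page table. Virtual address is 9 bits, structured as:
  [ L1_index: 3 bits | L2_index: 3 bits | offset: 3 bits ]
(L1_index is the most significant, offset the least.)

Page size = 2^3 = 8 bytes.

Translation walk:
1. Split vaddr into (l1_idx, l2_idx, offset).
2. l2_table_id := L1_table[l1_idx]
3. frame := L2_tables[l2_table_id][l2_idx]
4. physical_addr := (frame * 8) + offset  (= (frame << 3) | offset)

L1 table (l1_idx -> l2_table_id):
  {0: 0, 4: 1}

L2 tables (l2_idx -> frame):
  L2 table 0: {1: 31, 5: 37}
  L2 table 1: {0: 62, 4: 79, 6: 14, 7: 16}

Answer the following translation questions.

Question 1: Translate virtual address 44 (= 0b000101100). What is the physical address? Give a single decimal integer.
vaddr = 44 = 0b000101100
Split: l1_idx=0, l2_idx=5, offset=4
L1[0] = 0
L2[0][5] = 37
paddr = 37 * 8 + 4 = 300

Answer: 300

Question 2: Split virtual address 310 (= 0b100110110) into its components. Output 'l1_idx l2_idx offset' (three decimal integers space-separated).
Answer: 4 6 6

Derivation:
vaddr = 310 = 0b100110110
  top 3 bits -> l1_idx = 4
  next 3 bits -> l2_idx = 6
  bottom 3 bits -> offset = 6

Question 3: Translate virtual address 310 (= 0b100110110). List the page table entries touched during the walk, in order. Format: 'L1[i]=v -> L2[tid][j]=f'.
Answer: L1[4]=1 -> L2[1][6]=14

Derivation:
vaddr = 310 = 0b100110110
Split: l1_idx=4, l2_idx=6, offset=6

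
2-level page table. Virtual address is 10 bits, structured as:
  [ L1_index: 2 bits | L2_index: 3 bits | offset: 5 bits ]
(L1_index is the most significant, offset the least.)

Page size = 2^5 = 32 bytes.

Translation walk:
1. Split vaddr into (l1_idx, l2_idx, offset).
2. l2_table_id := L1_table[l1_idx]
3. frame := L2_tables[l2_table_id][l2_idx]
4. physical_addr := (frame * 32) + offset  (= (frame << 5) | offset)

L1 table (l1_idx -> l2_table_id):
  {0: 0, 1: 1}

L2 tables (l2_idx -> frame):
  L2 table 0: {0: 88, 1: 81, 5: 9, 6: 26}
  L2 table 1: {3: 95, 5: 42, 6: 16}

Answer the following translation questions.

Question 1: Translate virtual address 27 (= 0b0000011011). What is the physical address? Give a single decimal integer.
vaddr = 27 = 0b0000011011
Split: l1_idx=0, l2_idx=0, offset=27
L1[0] = 0
L2[0][0] = 88
paddr = 88 * 32 + 27 = 2843

Answer: 2843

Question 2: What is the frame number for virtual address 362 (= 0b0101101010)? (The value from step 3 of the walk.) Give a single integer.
Answer: 95

Derivation:
vaddr = 362: l1_idx=1, l2_idx=3
L1[1] = 1; L2[1][3] = 95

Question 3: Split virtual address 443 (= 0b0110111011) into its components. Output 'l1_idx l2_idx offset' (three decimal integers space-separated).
Answer: 1 5 27

Derivation:
vaddr = 443 = 0b0110111011
  top 2 bits -> l1_idx = 1
  next 3 bits -> l2_idx = 5
  bottom 5 bits -> offset = 27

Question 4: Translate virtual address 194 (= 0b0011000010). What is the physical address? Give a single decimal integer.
Answer: 834

Derivation:
vaddr = 194 = 0b0011000010
Split: l1_idx=0, l2_idx=6, offset=2
L1[0] = 0
L2[0][6] = 26
paddr = 26 * 32 + 2 = 834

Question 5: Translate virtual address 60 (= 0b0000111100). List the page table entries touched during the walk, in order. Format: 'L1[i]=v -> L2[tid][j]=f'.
vaddr = 60 = 0b0000111100
Split: l1_idx=0, l2_idx=1, offset=28

Answer: L1[0]=0 -> L2[0][1]=81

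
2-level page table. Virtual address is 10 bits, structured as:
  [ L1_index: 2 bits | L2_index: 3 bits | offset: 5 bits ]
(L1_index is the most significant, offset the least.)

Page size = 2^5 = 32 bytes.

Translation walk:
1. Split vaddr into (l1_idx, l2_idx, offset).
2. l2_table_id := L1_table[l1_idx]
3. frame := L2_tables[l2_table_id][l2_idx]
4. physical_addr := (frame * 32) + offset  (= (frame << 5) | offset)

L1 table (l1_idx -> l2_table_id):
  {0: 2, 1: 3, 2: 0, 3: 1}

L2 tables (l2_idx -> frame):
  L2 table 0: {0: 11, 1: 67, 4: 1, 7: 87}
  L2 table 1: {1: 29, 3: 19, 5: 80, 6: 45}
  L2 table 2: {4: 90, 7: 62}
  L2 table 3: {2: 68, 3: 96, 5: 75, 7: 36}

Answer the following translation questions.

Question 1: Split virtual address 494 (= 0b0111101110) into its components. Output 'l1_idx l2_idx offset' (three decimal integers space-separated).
Answer: 1 7 14

Derivation:
vaddr = 494 = 0b0111101110
  top 2 bits -> l1_idx = 1
  next 3 bits -> l2_idx = 7
  bottom 5 bits -> offset = 14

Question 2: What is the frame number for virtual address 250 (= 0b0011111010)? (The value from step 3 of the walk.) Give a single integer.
vaddr = 250: l1_idx=0, l2_idx=7
L1[0] = 2; L2[2][7] = 62

Answer: 62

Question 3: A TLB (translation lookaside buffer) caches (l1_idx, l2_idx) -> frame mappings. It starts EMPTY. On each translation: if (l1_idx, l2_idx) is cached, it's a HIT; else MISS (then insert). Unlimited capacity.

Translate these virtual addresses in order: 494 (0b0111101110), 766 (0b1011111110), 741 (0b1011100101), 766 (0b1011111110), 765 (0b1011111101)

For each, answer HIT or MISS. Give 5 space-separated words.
vaddr=494: (1,7) not in TLB -> MISS, insert
vaddr=766: (2,7) not in TLB -> MISS, insert
vaddr=741: (2,7) in TLB -> HIT
vaddr=766: (2,7) in TLB -> HIT
vaddr=765: (2,7) in TLB -> HIT

Answer: MISS MISS HIT HIT HIT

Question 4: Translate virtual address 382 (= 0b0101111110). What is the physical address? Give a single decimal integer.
Answer: 3102

Derivation:
vaddr = 382 = 0b0101111110
Split: l1_idx=1, l2_idx=3, offset=30
L1[1] = 3
L2[3][3] = 96
paddr = 96 * 32 + 30 = 3102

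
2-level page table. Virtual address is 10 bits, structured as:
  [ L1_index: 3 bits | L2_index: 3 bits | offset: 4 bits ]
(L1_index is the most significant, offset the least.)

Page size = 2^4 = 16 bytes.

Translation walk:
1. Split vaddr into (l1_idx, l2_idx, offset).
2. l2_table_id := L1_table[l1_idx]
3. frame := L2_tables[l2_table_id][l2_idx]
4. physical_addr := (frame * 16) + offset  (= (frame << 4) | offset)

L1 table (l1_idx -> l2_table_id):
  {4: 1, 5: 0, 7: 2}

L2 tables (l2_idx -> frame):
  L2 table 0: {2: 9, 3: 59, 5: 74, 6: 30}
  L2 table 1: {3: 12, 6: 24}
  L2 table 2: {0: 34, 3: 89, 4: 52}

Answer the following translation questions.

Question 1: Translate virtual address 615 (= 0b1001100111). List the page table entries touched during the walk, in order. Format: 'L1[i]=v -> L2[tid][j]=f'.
Answer: L1[4]=1 -> L2[1][6]=24

Derivation:
vaddr = 615 = 0b1001100111
Split: l1_idx=4, l2_idx=6, offset=7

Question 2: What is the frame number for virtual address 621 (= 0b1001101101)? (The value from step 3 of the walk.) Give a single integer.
Answer: 24

Derivation:
vaddr = 621: l1_idx=4, l2_idx=6
L1[4] = 1; L2[1][6] = 24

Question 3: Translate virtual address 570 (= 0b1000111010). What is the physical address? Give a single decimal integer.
Answer: 202

Derivation:
vaddr = 570 = 0b1000111010
Split: l1_idx=4, l2_idx=3, offset=10
L1[4] = 1
L2[1][3] = 12
paddr = 12 * 16 + 10 = 202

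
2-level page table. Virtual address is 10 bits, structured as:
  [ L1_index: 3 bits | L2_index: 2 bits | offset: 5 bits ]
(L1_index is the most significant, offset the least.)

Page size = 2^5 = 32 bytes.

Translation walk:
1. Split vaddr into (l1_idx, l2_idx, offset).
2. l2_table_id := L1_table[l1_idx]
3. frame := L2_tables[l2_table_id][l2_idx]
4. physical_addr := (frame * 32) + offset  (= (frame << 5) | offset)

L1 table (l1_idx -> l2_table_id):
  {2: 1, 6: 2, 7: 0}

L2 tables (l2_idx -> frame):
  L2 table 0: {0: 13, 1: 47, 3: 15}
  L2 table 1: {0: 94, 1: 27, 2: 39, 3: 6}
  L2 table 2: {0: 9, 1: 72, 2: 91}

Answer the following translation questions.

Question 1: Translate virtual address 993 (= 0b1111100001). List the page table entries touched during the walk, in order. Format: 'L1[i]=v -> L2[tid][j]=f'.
Answer: L1[7]=0 -> L2[0][3]=15

Derivation:
vaddr = 993 = 0b1111100001
Split: l1_idx=7, l2_idx=3, offset=1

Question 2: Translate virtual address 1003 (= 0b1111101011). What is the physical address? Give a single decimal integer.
Answer: 491

Derivation:
vaddr = 1003 = 0b1111101011
Split: l1_idx=7, l2_idx=3, offset=11
L1[7] = 0
L2[0][3] = 15
paddr = 15 * 32 + 11 = 491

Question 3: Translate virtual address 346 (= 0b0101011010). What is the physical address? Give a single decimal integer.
vaddr = 346 = 0b0101011010
Split: l1_idx=2, l2_idx=2, offset=26
L1[2] = 1
L2[1][2] = 39
paddr = 39 * 32 + 26 = 1274

Answer: 1274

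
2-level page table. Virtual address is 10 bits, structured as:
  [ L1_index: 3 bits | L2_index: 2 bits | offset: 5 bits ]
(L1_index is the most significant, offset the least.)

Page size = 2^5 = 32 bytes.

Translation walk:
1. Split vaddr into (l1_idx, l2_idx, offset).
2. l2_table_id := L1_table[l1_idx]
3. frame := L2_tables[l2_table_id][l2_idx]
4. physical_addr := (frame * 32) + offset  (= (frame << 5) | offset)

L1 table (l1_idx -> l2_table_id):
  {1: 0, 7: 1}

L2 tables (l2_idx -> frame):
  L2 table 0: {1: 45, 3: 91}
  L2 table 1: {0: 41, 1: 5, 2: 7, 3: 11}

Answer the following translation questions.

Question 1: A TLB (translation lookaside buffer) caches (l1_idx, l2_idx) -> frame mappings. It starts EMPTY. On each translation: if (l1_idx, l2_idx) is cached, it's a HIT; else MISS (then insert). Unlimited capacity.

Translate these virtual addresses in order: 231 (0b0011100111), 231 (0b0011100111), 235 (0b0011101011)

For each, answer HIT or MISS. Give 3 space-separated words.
Answer: MISS HIT HIT

Derivation:
vaddr=231: (1,3) not in TLB -> MISS, insert
vaddr=231: (1,3) in TLB -> HIT
vaddr=235: (1,3) in TLB -> HIT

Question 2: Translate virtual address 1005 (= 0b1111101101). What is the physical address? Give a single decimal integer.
vaddr = 1005 = 0b1111101101
Split: l1_idx=7, l2_idx=3, offset=13
L1[7] = 1
L2[1][3] = 11
paddr = 11 * 32 + 13 = 365

Answer: 365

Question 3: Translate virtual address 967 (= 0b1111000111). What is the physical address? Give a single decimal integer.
vaddr = 967 = 0b1111000111
Split: l1_idx=7, l2_idx=2, offset=7
L1[7] = 1
L2[1][2] = 7
paddr = 7 * 32 + 7 = 231

Answer: 231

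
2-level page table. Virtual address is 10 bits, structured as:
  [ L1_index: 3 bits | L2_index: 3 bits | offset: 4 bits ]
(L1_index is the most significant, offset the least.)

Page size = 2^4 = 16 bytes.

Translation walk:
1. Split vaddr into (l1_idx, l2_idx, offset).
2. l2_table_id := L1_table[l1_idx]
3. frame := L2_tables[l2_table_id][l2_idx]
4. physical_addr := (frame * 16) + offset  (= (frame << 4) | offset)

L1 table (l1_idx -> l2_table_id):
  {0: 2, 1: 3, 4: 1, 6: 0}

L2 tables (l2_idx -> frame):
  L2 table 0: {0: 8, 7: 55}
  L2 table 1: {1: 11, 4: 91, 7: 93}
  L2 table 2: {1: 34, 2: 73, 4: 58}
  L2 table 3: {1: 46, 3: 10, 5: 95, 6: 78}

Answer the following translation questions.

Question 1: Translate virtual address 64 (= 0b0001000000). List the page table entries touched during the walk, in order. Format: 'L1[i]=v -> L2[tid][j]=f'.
Answer: L1[0]=2 -> L2[2][4]=58

Derivation:
vaddr = 64 = 0b0001000000
Split: l1_idx=0, l2_idx=4, offset=0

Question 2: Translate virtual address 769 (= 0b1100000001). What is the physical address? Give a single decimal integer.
vaddr = 769 = 0b1100000001
Split: l1_idx=6, l2_idx=0, offset=1
L1[6] = 0
L2[0][0] = 8
paddr = 8 * 16 + 1 = 129

Answer: 129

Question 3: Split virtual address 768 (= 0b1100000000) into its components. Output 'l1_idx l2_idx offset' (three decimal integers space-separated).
Answer: 6 0 0

Derivation:
vaddr = 768 = 0b1100000000
  top 3 bits -> l1_idx = 6
  next 3 bits -> l2_idx = 0
  bottom 4 bits -> offset = 0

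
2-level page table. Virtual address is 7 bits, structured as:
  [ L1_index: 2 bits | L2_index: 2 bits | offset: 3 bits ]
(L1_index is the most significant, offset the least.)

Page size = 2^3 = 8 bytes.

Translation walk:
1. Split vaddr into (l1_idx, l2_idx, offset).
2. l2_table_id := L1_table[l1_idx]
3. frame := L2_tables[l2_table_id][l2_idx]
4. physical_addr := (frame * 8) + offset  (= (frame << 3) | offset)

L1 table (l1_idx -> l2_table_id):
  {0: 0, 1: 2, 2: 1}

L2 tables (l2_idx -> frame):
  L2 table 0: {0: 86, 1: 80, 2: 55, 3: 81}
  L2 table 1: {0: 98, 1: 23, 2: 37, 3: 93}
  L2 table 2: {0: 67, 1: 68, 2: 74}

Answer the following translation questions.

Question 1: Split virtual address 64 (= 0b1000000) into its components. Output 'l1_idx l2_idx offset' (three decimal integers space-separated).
vaddr = 64 = 0b1000000
  top 2 bits -> l1_idx = 2
  next 2 bits -> l2_idx = 0
  bottom 3 bits -> offset = 0

Answer: 2 0 0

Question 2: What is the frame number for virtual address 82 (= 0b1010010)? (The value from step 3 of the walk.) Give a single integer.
vaddr = 82: l1_idx=2, l2_idx=2
L1[2] = 1; L2[1][2] = 37

Answer: 37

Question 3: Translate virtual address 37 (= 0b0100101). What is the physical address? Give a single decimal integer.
Answer: 541

Derivation:
vaddr = 37 = 0b0100101
Split: l1_idx=1, l2_idx=0, offset=5
L1[1] = 2
L2[2][0] = 67
paddr = 67 * 8 + 5 = 541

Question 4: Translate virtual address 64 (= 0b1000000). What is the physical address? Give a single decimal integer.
vaddr = 64 = 0b1000000
Split: l1_idx=2, l2_idx=0, offset=0
L1[2] = 1
L2[1][0] = 98
paddr = 98 * 8 + 0 = 784

Answer: 784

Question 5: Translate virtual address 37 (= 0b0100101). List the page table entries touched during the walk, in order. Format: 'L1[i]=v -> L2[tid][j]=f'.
Answer: L1[1]=2 -> L2[2][0]=67

Derivation:
vaddr = 37 = 0b0100101
Split: l1_idx=1, l2_idx=0, offset=5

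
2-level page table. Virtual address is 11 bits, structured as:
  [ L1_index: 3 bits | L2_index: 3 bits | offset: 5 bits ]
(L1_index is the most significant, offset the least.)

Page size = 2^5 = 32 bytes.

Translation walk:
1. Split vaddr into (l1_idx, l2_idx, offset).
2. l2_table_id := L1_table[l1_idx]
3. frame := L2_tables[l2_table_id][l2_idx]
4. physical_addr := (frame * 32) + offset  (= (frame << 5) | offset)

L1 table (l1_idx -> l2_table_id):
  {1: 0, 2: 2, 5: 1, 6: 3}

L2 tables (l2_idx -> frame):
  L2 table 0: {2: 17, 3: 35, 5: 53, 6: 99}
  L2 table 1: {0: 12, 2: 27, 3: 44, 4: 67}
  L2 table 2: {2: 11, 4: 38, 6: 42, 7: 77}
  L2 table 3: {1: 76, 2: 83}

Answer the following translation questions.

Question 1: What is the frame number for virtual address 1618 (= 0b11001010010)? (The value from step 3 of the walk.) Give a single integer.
Answer: 83

Derivation:
vaddr = 1618: l1_idx=6, l2_idx=2
L1[6] = 3; L2[3][2] = 83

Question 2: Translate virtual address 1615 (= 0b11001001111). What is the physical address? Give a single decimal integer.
vaddr = 1615 = 0b11001001111
Split: l1_idx=6, l2_idx=2, offset=15
L1[6] = 3
L2[3][2] = 83
paddr = 83 * 32 + 15 = 2671

Answer: 2671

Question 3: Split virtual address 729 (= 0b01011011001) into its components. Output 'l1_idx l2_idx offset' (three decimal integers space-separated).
Answer: 2 6 25

Derivation:
vaddr = 729 = 0b01011011001
  top 3 bits -> l1_idx = 2
  next 3 bits -> l2_idx = 6
  bottom 5 bits -> offset = 25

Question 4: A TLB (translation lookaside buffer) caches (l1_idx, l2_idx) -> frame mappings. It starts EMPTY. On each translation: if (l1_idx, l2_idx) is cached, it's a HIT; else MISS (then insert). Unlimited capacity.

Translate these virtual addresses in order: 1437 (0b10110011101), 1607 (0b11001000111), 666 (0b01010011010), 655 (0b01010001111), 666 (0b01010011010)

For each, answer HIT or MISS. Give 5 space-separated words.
vaddr=1437: (5,4) not in TLB -> MISS, insert
vaddr=1607: (6,2) not in TLB -> MISS, insert
vaddr=666: (2,4) not in TLB -> MISS, insert
vaddr=655: (2,4) in TLB -> HIT
vaddr=666: (2,4) in TLB -> HIT

Answer: MISS MISS MISS HIT HIT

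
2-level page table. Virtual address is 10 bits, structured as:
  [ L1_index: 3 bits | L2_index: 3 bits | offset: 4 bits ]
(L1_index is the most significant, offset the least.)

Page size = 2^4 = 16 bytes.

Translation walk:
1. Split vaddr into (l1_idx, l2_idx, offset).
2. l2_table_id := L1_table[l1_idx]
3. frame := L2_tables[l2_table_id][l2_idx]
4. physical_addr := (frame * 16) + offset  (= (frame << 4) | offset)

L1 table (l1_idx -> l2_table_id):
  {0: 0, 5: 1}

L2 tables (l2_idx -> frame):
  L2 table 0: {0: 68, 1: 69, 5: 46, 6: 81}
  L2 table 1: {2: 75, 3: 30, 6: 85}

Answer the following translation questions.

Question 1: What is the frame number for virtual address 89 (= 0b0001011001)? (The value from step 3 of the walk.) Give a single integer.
Answer: 46

Derivation:
vaddr = 89: l1_idx=0, l2_idx=5
L1[0] = 0; L2[0][5] = 46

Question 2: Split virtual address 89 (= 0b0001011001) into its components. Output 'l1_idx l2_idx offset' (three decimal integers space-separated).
vaddr = 89 = 0b0001011001
  top 3 bits -> l1_idx = 0
  next 3 bits -> l2_idx = 5
  bottom 4 bits -> offset = 9

Answer: 0 5 9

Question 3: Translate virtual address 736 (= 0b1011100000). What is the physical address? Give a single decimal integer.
vaddr = 736 = 0b1011100000
Split: l1_idx=5, l2_idx=6, offset=0
L1[5] = 1
L2[1][6] = 85
paddr = 85 * 16 + 0 = 1360

Answer: 1360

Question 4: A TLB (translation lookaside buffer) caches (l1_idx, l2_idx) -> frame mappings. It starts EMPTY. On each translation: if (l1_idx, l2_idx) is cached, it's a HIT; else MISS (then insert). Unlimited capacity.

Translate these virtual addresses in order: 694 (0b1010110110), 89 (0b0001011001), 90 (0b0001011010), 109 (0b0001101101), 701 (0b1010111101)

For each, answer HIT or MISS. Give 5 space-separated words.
vaddr=694: (5,3) not in TLB -> MISS, insert
vaddr=89: (0,5) not in TLB -> MISS, insert
vaddr=90: (0,5) in TLB -> HIT
vaddr=109: (0,6) not in TLB -> MISS, insert
vaddr=701: (5,3) in TLB -> HIT

Answer: MISS MISS HIT MISS HIT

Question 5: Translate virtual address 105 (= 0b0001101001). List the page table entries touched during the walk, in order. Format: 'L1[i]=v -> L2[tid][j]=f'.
vaddr = 105 = 0b0001101001
Split: l1_idx=0, l2_idx=6, offset=9

Answer: L1[0]=0 -> L2[0][6]=81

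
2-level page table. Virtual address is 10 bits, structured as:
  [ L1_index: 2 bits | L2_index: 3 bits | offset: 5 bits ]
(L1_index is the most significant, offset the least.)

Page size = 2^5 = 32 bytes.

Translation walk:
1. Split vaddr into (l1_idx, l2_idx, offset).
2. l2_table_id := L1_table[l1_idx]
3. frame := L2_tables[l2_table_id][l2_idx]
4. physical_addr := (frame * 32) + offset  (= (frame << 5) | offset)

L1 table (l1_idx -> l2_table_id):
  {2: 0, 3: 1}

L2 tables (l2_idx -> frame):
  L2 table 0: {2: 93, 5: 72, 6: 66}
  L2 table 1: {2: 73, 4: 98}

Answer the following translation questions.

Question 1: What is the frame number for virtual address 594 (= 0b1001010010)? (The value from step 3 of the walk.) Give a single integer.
Answer: 93

Derivation:
vaddr = 594: l1_idx=2, l2_idx=2
L1[2] = 0; L2[0][2] = 93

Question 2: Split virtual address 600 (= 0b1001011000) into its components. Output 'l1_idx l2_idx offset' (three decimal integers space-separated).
Answer: 2 2 24

Derivation:
vaddr = 600 = 0b1001011000
  top 2 bits -> l1_idx = 2
  next 3 bits -> l2_idx = 2
  bottom 5 bits -> offset = 24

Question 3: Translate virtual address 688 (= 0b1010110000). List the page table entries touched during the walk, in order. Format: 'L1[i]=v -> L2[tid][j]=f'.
Answer: L1[2]=0 -> L2[0][5]=72

Derivation:
vaddr = 688 = 0b1010110000
Split: l1_idx=2, l2_idx=5, offset=16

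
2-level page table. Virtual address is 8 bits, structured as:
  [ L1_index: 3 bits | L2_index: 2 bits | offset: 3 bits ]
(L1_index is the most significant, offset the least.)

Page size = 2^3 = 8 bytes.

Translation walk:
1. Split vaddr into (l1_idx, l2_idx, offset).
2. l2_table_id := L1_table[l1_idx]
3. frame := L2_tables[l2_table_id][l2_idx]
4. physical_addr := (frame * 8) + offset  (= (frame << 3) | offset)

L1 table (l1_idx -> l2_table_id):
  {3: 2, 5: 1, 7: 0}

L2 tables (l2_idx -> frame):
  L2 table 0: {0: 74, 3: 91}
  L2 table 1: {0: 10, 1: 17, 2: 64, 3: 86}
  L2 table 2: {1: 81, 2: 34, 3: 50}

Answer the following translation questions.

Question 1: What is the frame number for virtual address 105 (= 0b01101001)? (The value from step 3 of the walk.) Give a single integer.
vaddr = 105: l1_idx=3, l2_idx=1
L1[3] = 2; L2[2][1] = 81

Answer: 81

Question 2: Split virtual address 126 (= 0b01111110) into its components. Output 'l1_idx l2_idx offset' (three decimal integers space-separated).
Answer: 3 3 6

Derivation:
vaddr = 126 = 0b01111110
  top 3 bits -> l1_idx = 3
  next 2 bits -> l2_idx = 3
  bottom 3 bits -> offset = 6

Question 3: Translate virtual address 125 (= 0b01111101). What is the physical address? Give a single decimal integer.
vaddr = 125 = 0b01111101
Split: l1_idx=3, l2_idx=3, offset=5
L1[3] = 2
L2[2][3] = 50
paddr = 50 * 8 + 5 = 405

Answer: 405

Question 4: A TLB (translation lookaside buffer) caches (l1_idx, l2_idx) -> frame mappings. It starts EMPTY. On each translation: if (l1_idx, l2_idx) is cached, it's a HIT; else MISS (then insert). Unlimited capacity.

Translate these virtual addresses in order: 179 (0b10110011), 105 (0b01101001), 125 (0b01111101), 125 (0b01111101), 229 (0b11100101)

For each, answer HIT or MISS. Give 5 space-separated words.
Answer: MISS MISS MISS HIT MISS

Derivation:
vaddr=179: (5,2) not in TLB -> MISS, insert
vaddr=105: (3,1) not in TLB -> MISS, insert
vaddr=125: (3,3) not in TLB -> MISS, insert
vaddr=125: (3,3) in TLB -> HIT
vaddr=229: (7,0) not in TLB -> MISS, insert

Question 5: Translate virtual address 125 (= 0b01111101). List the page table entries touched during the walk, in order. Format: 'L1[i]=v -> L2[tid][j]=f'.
Answer: L1[3]=2 -> L2[2][3]=50

Derivation:
vaddr = 125 = 0b01111101
Split: l1_idx=3, l2_idx=3, offset=5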